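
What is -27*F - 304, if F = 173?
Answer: -4975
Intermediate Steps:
-27*F - 304 = -27*173 - 304 = -4671 - 304 = -4975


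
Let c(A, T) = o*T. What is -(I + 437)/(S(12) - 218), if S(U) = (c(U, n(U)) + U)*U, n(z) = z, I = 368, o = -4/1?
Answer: 161/130 ≈ 1.2385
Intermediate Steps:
o = -4 (o = -4*1 = -4)
c(A, T) = -4*T
S(U) = -3*U² (S(U) = (-4*U + U)*U = (-3*U)*U = -3*U²)
-(I + 437)/(S(12) - 218) = -(368 + 437)/(-3*12² - 218) = -805/(-3*144 - 218) = -805/(-432 - 218) = -805/(-650) = -805*(-1)/650 = -1*(-161/130) = 161/130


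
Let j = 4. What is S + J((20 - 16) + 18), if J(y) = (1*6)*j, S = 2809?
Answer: 2833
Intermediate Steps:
J(y) = 24 (J(y) = (1*6)*4 = 6*4 = 24)
S + J((20 - 16) + 18) = 2809 + 24 = 2833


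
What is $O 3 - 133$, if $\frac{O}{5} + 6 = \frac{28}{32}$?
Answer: $- \frac{1679}{8} \approx -209.88$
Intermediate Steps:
$O = - \frac{205}{8}$ ($O = -30 + 5 \cdot \frac{28}{32} = -30 + 5 \cdot 28 \cdot \frac{1}{32} = -30 + 5 \cdot \frac{7}{8} = -30 + \frac{35}{8} = - \frac{205}{8} \approx -25.625$)
$O 3 - 133 = \left(- \frac{205}{8}\right) 3 - 133 = - \frac{615}{8} - 133 = - \frac{1679}{8}$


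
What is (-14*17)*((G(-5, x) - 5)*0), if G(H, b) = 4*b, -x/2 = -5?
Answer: 0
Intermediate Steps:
x = 10 (x = -2*(-5) = 10)
(-14*17)*((G(-5, x) - 5)*0) = (-14*17)*((4*10 - 5)*0) = -238*(40 - 5)*0 = -8330*0 = -238*0 = 0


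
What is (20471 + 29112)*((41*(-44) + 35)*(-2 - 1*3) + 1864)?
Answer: 530984347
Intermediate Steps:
(20471 + 29112)*((41*(-44) + 35)*(-2 - 1*3) + 1864) = 49583*((-1804 + 35)*(-2 - 3) + 1864) = 49583*(-1769*(-5) + 1864) = 49583*(8845 + 1864) = 49583*10709 = 530984347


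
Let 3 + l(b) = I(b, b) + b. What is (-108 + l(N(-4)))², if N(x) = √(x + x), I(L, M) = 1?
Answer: 12092 - 440*I*√2 ≈ 12092.0 - 622.25*I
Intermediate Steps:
N(x) = √2*√x (N(x) = √(2*x) = √2*√x)
l(b) = -2 + b (l(b) = -3 + (1 + b) = -2 + b)
(-108 + l(N(-4)))² = (-108 + (-2 + √2*√(-4)))² = (-108 + (-2 + √2*(2*I)))² = (-108 + (-2 + 2*I*√2))² = (-110 + 2*I*√2)²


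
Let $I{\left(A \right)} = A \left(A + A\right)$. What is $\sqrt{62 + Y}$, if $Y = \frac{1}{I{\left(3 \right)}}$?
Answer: $\frac{\sqrt{2234}}{6} \approx 7.8775$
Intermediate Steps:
$I{\left(A \right)} = 2 A^{2}$ ($I{\left(A \right)} = A 2 A = 2 A^{2}$)
$Y = \frac{1}{18}$ ($Y = \frac{1}{2 \cdot 3^{2}} = \frac{1}{2 \cdot 9} = \frac{1}{18} \approx 0.055556$)
$\sqrt{62 + Y} = \sqrt{62 + \frac{1}{18}} = \sqrt{\frac{1117}{18}} = \frac{\sqrt{2234}}{6}$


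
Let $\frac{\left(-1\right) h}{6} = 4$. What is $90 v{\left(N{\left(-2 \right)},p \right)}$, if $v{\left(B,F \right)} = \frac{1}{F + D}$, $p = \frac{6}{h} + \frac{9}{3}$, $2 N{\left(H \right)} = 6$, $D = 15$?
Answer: $\frac{360}{71} \approx 5.0704$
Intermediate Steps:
$h = -24$ ($h = \left(-6\right) 4 = -24$)
$N{\left(H \right)} = 3$ ($N{\left(H \right)} = \frac{1}{2} \cdot 6 = 3$)
$p = \frac{11}{4}$ ($p = \frac{6}{-24} + \frac{9}{3} = 6 \left(- \frac{1}{24}\right) + 9 \cdot \frac{1}{3} = - \frac{1}{4} + 3 = \frac{11}{4} \approx 2.75$)
$v{\left(B,F \right)} = \frac{1}{15 + F}$ ($v{\left(B,F \right)} = \frac{1}{F + 15} = \frac{1}{15 + F}$)
$90 v{\left(N{\left(-2 \right)},p \right)} = \frac{90}{15 + \frac{11}{4}} = \frac{90}{\frac{71}{4}} = 90 \cdot \frac{4}{71} = \frac{360}{71}$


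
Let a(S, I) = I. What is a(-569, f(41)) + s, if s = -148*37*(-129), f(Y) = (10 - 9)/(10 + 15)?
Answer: 17660101/25 ≈ 7.0640e+5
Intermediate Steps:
f(Y) = 1/25
s = 706404 (s = -5476*(-129) = 706404)
a(-569, f(41)) + s = 1/25 + 706404 = 17660101/25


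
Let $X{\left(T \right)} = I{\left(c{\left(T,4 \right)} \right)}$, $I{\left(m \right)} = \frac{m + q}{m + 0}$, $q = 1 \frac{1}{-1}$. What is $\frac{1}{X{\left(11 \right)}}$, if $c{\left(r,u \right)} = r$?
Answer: $\frac{11}{10} \approx 1.1$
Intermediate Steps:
$q = -1$ ($q = 1 \left(-1\right) = -1$)
$I{\left(m \right)} = \frac{-1 + m}{m}$ ($I{\left(m \right)} = \frac{m - 1}{m + 0} = \frac{-1 + m}{m}$)
$X{\left(T \right)} = \frac{-1 + T}{T}$
$\frac{1}{X{\left(11 \right)}} = \frac{1}{\frac{1}{11} \left(-1 + 11\right)} = \frac{1}{\frac{1}{11} \cdot 10} = \frac{1}{\frac{10}{11}} = \frac{11}{10}$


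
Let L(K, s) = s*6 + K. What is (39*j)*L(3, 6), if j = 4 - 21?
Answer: -25857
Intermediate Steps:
L(K, s) = K + 6*s (L(K, s) = 6*s + K = K + 6*s)
j = -17
(39*j)*L(3, 6) = (39*(-17))*(3 + 6*6) = -663*(3 + 36) = -663*39 = -25857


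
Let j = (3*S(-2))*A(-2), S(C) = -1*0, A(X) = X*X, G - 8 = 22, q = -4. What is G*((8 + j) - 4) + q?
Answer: 116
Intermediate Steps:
G = 30 (G = 8 + 22 = 30)
A(X) = X²
S(C) = 0
j = 0 (j = (3*0)*(-2)² = 0*4 = 0)
G*((8 + j) - 4) + q = 30*((8 + 0) - 4) - 4 = 30*(8 - 4) - 4 = 30*4 - 4 = 120 - 4 = 116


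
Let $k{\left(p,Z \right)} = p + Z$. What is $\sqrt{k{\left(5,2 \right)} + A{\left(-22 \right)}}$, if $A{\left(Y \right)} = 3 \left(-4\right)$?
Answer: $i \sqrt{5} \approx 2.2361 i$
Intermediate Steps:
$A{\left(Y \right)} = -12$
$k{\left(p,Z \right)} = Z + p$
$\sqrt{k{\left(5,2 \right)} + A{\left(-22 \right)}} = \sqrt{\left(2 + 5\right) - 12} = \sqrt{7 - 12} = \sqrt{-5} = i \sqrt{5}$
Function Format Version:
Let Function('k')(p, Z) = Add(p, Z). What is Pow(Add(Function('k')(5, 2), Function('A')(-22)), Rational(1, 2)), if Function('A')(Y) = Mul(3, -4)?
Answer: Mul(I, Pow(5, Rational(1, 2))) ≈ Mul(2.2361, I)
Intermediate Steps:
Function('A')(Y) = -12
Function('k')(p, Z) = Add(Z, p)
Pow(Add(Function('k')(5, 2), Function('A')(-22)), Rational(1, 2)) = Pow(Add(Add(2, 5), -12), Rational(1, 2)) = Pow(Add(7, -12), Rational(1, 2)) = Pow(-5, Rational(1, 2)) = Mul(I, Pow(5, Rational(1, 2)))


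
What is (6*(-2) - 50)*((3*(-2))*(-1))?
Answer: -372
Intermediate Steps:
(6*(-2) - 50)*((3*(-2))*(-1)) = (-12 - 50)*(-6*(-1)) = -62*6 = -372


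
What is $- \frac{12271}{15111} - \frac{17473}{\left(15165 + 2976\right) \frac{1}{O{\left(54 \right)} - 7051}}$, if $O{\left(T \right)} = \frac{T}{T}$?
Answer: $\frac{620406879313}{91376217} \approx 6789.6$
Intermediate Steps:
$O{\left(T \right)} = 1$
$- \frac{12271}{15111} - \frac{17473}{\left(15165 + 2976\right) \frac{1}{O{\left(54 \right)} - 7051}} = - \frac{12271}{15111} - \frac{17473}{\left(15165 + 2976\right) \frac{1}{1 - 7051}} = \left(-12271\right) \frac{1}{15111} - \frac{17473}{18141 \frac{1}{-7050}} = - \frac{12271}{15111} - \frac{17473}{18141 \left(- \frac{1}{7050}\right)} = - \frac{12271}{15111} - \frac{17473}{- \frac{6047}{2350}} = - \frac{12271}{15111} - - \frac{41061550}{6047} = - \frac{12271}{15111} + \frac{41061550}{6047} = \frac{620406879313}{91376217}$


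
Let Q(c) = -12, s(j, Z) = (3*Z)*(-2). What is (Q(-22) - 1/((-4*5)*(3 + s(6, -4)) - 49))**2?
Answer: 49942489/346921 ≈ 143.96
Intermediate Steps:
s(j, Z) = -6*Z
(Q(-22) - 1/((-4*5)*(3 + s(6, -4)) - 49))**2 = (-12 - 1/((-4*5)*(3 - 6*(-4)) - 49))**2 = (-12 - 1/(-20*(3 + 24) - 49))**2 = (-12 - 1/(-20*27 - 49))**2 = (-12 - 1/(-540 - 49))**2 = (-12 - 1/(-589))**2 = (-12 - 1*(-1/589))**2 = (-12 + 1/589)**2 = (-7067/589)**2 = 49942489/346921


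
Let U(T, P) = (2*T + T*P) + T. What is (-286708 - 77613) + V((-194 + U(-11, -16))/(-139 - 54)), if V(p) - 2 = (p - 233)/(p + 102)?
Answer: -7190609021/19737 ≈ -3.6432e+5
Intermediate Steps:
U(T, P) = 3*T + P*T (U(T, P) = (2*T + P*T) + T = 3*T + P*T)
V(p) = 2 + (-233 + p)/(102 + p) (V(p) = 2 + (p - 233)/(p + 102) = 2 + (-233 + p)/(102 + p))
(-286708 - 77613) + V((-194 + U(-11, -16))/(-139 - 54)) = (-286708 - 77613) + (-29 + 3*((-194 - 11*(3 - 16))/(-139 - 54)))/(102 + (-194 - 11*(3 - 16))/(-139 - 54)) = -364321 + (-29 + 3*((-194 - 11*(-13))/(-193)))/(102 + (-194 - 11*(-13))/(-193)) = -364321 + (-29 + 3*((-194 + 143)*(-1/193)))/(102 + (-194 + 143)*(-1/193)) = -364321 + (-29 + 3*(-51*(-1/193)))/(102 - 51*(-1/193)) = -364321 + (-29 + 3*(51/193))/(102 + 51/193) = -364321 + (-29 + 153/193)/(19737/193) = -364321 + (193/19737)*(-5444/193) = -364321 - 5444/19737 = -7190609021/19737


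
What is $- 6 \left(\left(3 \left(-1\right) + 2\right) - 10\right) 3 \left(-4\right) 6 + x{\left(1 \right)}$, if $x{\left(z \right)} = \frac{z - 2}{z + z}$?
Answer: $- \frac{9505}{2} \approx -4752.5$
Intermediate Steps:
$x{\left(z \right)} = \frac{-2 + z}{2 z}$
$- 6 \left(\left(3 \left(-1\right) + 2\right) - 10\right) 3 \left(-4\right) 6 + x{\left(1 \right)} = - 6 \left(\left(3 \left(-1\right) + 2\right) - 10\right) 3 \left(-4\right) 6 + \frac{-2 + 1}{2 \cdot 1} = - 6 \left(\left(-3 + 2\right) - 10\right) \left(\left(-12\right) 6\right) + \frac{1}{2} \cdot 1 \left(-1\right) = - 6 \left(-1 - 10\right) \left(-72\right) - \frac{1}{2} = \left(-6\right) \left(-11\right) \left(-72\right) - \frac{1}{2} = 66 \left(-72\right) - \frac{1}{2} = -4752 - \frac{1}{2} = - \frac{9505}{2}$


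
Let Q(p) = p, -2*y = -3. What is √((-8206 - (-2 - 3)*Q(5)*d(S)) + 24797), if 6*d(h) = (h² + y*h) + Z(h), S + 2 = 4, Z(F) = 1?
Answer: √149619/3 ≈ 128.94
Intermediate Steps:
y = 3/2 (y = -½*(-3) = 3/2 ≈ 1.5000)
S = 2 (S = -2 + 4 = 2)
d(h) = ⅙ + h/4 + h²/6 (d(h) = ((h² + 3*h/2) + 1)/6 = (1 + h² + 3*h/2)/6 = ⅙ + h/4 + h²/6)
√((-8206 - (-2 - 3)*Q(5)*d(S)) + 24797) = √((-8206 - (-2 - 3)*5*(⅙ + (¼)*2 + (⅙)*2²)) + 24797) = √((-8206 - (-5*5)*(⅙ + ½ + (⅙)*4)) + 24797) = √((-8206 - (-25)*(⅙ + ½ + ⅔)) + 24797) = √((-8206 - (-25)*4/3) + 24797) = √((-8206 - 1*(-100/3)) + 24797) = √((-8206 + 100/3) + 24797) = √(-24518/3 + 24797) = √(49873/3) = √149619/3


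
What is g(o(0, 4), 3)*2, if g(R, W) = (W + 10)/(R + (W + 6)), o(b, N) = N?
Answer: 2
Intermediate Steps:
g(R, W) = (10 + W)/(6 + R + W) (g(R, W) = (10 + W)/(R + (6 + W)) = (10 + W)/(6 + R + W))
g(o(0, 4), 3)*2 = ((10 + 3)/(6 + 4 + 3))*2 = (13/13)*2 = ((1/13)*13)*2 = 1*2 = 2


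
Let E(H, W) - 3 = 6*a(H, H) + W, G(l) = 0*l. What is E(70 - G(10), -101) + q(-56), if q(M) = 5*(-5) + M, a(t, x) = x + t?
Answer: 661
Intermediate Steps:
G(l) = 0
a(t, x) = t + x
q(M) = -25 + M
E(H, W) = 3 + W + 12*H (E(H, W) = 3 + (6*(H + H) + W) = 3 + (6*(2*H) + W) = 3 + (12*H + W) = 3 + (W + 12*H) = 3 + W + 12*H)
E(70 - G(10), -101) + q(-56) = (3 - 101 + 12*(70 - 1*0)) + (-25 - 56) = (3 - 101 + 12*(70 + 0)) - 81 = (3 - 101 + 12*70) - 81 = (3 - 101 + 840) - 81 = 742 - 81 = 661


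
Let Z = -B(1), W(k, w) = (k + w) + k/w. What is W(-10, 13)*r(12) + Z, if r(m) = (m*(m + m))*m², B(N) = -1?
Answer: 1202701/13 ≈ 92516.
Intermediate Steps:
W(k, w) = k + w + k/w
Z = 1 (Z = -1*(-1) = 1)
r(m) = 2*m⁴ (r(m) = (m*(2*m))*m² = (2*m²)*m² = 2*m⁴)
W(-10, 13)*r(12) + Z = (-10 + 13 - 10/13)*(2*12⁴) + 1 = (-10 + 13 - 10*1/13)*(2*20736) + 1 = (-10 + 13 - 10/13)*41472 + 1 = (29/13)*41472 + 1 = 1202688/13 + 1 = 1202701/13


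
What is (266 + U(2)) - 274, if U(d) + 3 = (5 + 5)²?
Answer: 89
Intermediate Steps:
U(d) = 97 (U(d) = -3 + (5 + 5)² = -3 + 10² = -3 + 100 = 97)
(266 + U(2)) - 274 = (266 + 97) - 274 = 363 - 274 = 89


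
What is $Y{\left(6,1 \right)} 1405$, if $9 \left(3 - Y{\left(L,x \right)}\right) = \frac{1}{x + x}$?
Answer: $\frac{74465}{18} \approx 4136.9$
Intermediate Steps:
$Y{\left(L,x \right)} = 3 - \frac{1}{18 x}$ ($Y{\left(L,x \right)} = 3 - \frac{1}{9 \left(x + x\right)} = 3 - \frac{1}{9 \cdot 2 x} = 3 - \frac{\frac{1}{2} \frac{1}{x}}{9} = 3 - \frac{1}{18 x}$)
$Y{\left(6,1 \right)} 1405 = \left(3 - \frac{1}{18 \cdot 1}\right) 1405 = \left(3 - \frac{1}{18}\right) 1405 = \frac{53}{18} \cdot 1405 = \frac{74465}{18}$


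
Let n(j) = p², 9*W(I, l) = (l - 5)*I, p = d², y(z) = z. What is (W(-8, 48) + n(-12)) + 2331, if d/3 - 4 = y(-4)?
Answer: 20635/9 ≈ 2292.8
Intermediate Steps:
d = 0 (d = 12 + 3*(-4) = 12 - 12 = 0)
p = 0 (p = 0² = 0)
W(I, l) = I*(-5 + l)/9 (W(I, l) = ((l - 5)*I)/9 = ((-5 + l)*I)/9 = (I*(-5 + l))/9 = I*(-5 + l)/9)
n(j) = 0 (n(j) = 0² = 0)
(W(-8, 48) + n(-12)) + 2331 = ((⅑)*(-8)*(-5 + 48) + 0) + 2331 = ((⅑)*(-8)*43 + 0) + 2331 = (-344/9 + 0) + 2331 = -344/9 + 2331 = 20635/9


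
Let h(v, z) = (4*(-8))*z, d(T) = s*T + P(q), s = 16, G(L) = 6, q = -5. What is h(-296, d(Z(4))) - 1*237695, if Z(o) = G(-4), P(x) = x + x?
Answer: -240447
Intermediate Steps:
P(x) = 2*x
Z(o) = 6
d(T) = -10 + 16*T (d(T) = 16*T + 2*(-5) = 16*T - 10 = -10 + 16*T)
h(v, z) = -32*z
h(-296, d(Z(4))) - 1*237695 = -32*(-10 + 16*6) - 1*237695 = -32*(-10 + 96) - 237695 = -32*86 - 237695 = -2752 - 237695 = -240447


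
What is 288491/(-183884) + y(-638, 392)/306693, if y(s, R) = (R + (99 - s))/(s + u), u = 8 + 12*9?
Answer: -23092906241161/14719339194732 ≈ -1.5689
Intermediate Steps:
u = 116 (u = 8 + 108 = 116)
y(s, R) = (99 + R - s)/(116 + s) (y(s, R) = (R + (99 - s))/(s + 116) = (99 + R - s)/(116 + s))
288491/(-183884) + y(-638, 392)/306693 = 288491/(-183884) + ((99 + 392 - 1*(-638))/(116 - 638))/306693 = 288491*(-1/183884) + ((99 + 392 + 638)/(-522))*(1/306693) = -288491/183884 - 1/522*1129*(1/306693) = -288491/183884 - 1129/522*1/306693 = -288491/183884 - 1129/160093746 = -23092906241161/14719339194732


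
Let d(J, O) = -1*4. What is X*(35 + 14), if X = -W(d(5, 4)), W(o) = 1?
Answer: -49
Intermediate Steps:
d(J, O) = -4
X = -1 (X = -1*1 = -1)
X*(35 + 14) = -(35 + 14) = -1*49 = -49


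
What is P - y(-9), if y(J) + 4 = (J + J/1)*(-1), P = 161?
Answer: 147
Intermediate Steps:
y(J) = -4 - 2*J (y(J) = -4 + (J + J/1)*(-1) = -4 + (J + J*1)*(-1) = -4 + (J + J)*(-1) = -4 + (2*J)*(-1) = -4 - 2*J)
P - y(-9) = 161 - (-4 - 2*(-9)) = 161 - (-4 + 18) = 161 - 1*14 = 161 - 14 = 147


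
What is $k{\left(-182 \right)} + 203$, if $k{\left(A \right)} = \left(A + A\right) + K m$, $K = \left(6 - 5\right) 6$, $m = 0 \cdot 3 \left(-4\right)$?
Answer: $-161$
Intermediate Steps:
$m = 0$ ($m = 0 \left(-4\right) = 0$)
$K = 6$ ($K = 1 \cdot 6 = 6$)
$k{\left(A \right)} = 2 A$ ($k{\left(A \right)} = \left(A + A\right) + 6 \cdot 0 = 2 A + 0 = 2 A$)
$k{\left(-182 \right)} + 203 = 2 \left(-182\right) + 203 = -364 + 203 = -161$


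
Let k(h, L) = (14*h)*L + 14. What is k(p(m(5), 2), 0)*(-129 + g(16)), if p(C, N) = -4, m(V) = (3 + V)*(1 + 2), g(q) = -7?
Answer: -1904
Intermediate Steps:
m(V) = 9 + 3*V (m(V) = (3 + V)*3 = 9 + 3*V)
k(h, L) = 14 + 14*L*h (k(h, L) = 14*L*h + 14 = 14 + 14*L*h)
k(p(m(5), 2), 0)*(-129 + g(16)) = (14 + 14*0*(-4))*(-129 - 7) = (14 + 0)*(-136) = 14*(-136) = -1904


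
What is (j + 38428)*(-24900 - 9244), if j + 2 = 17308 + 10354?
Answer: -2256508672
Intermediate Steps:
j = 27660 (j = -2 + (17308 + 10354) = -2 + 27662 = 27660)
(j + 38428)*(-24900 - 9244) = (27660 + 38428)*(-24900 - 9244) = 66088*(-34144) = -2256508672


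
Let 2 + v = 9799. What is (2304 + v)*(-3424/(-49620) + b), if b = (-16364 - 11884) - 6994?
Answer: -5290268639554/12405 ≈ -4.2646e+8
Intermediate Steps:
v = 9797 (v = -2 + 9799 = 9797)
b = -35242 (b = -28248 - 6994 = -35242)
(2304 + v)*(-3424/(-49620) + b) = (2304 + 9797)*(-3424/(-49620) - 35242) = 12101*(-3424*(-1/49620) - 35242) = 12101*(856/12405 - 35242) = 12101*(-437176154/12405) = -5290268639554/12405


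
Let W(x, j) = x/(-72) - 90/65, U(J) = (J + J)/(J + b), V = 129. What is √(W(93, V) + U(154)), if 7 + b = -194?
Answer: I*√496160106/7332 ≈ 3.038*I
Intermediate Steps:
b = -201 (b = -7 - 194 = -201)
U(J) = 2*J/(-201 + J) (U(J) = (J + J)/(J - 201) = (2*J)/(-201 + J) = 2*J/(-201 + J))
W(x, j) = -18/13 - x/72 (W(x, j) = x*(-1/72) - 90*1/65 = -x/72 - 18/13 = -18/13 - x/72)
√(W(93, V) + U(154)) = √((-18/13 - 1/72*93) + 2*154/(-201 + 154)) = √((-18/13 - 31/24) + 2*154/(-47)) = √(-835/312 + 2*154*(-1/47)) = √(-835/312 - 308/47) = √(-135341/14664) = I*√496160106/7332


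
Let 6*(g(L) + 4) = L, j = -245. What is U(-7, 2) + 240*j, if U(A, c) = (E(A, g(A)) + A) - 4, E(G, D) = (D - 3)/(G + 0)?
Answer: -352859/6 ≈ -58810.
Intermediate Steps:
g(L) = -4 + L/6
E(G, D) = (-3 + D)/G
U(A, c) = -4 + A + (-7 + A/6)/A (U(A, c) = ((-3 + (-4 + A/6))/A + A) - 4 = ((-7 + A/6)/A + A) - 4 = (A + (-7 + A/6)/A) - 4 = -4 + A + (-7 + A/6)/A)
U(-7, 2) + 240*j = (-23/6 - 7 - 7/(-7)) + 240*(-245) = (-23/6 - 7 - 7*(-⅐)) - 58800 = (-23/6 - 7 + 1) - 58800 = -59/6 - 58800 = -352859/6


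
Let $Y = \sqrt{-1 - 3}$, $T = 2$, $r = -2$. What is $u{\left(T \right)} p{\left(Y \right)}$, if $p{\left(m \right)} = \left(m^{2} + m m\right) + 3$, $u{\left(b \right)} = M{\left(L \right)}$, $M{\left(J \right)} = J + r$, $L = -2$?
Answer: $20$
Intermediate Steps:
$M{\left(J \right)} = -2 + J$ ($M{\left(J \right)} = J - 2 = -2 + J$)
$u{\left(b \right)} = -4$ ($u{\left(b \right)} = -2 - 2 = -4$)
$Y = 2 i$ ($Y = \sqrt{-4} = 2 i \approx 2.0 i$)
$p{\left(m \right)} = 3 + 2 m^{2}$ ($p{\left(m \right)} = \left(m^{2} + m^{2}\right) + 3 = 2 m^{2} + 3 = 3 + 2 m^{2}$)
$u{\left(T \right)} p{\left(Y \right)} = - 4 \left(3 + 2 \left(2 i\right)^{2}\right) = - 4 \left(3 + 2 \left(-4\right)\right) = - 4 \left(3 - 8\right) = \left(-4\right) \left(-5\right) = 20$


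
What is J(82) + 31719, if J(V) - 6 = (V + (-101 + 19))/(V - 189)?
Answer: 31725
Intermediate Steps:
J(V) = 6 + (-82 + V)/(-189 + V) (J(V) = 6 + (V + (-101 + 19))/(V - 189) = 6 + (V - 82)/(-189 + V) = 6 + (-82 + V)/(-189 + V))
J(82) + 31719 = (-1216 + 7*82)/(-189 + 82) + 31719 = (-1216 + 574)/(-107) + 31719 = -1/107*(-642) + 31719 = 6 + 31719 = 31725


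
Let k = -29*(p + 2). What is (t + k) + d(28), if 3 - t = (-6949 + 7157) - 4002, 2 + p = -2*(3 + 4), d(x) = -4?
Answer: 4199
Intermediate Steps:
p = -16 (p = -2 - 2*(3 + 4) = -2 - 2*7 = -2 - 14 = -16)
t = 3797 (t = 3 - ((-6949 + 7157) - 4002) = 3 - (208 - 4002) = 3 - 1*(-3794) = 3 + 3794 = 3797)
k = 406 (k = -29*(-16 + 2) = -29*(-14) = 406)
(t + k) + d(28) = (3797 + 406) - 4 = 4203 - 4 = 4199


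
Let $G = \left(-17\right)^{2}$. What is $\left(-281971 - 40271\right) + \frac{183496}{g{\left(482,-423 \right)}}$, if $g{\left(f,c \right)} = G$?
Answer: $- \frac{92944442}{289} \approx -3.2161 \cdot 10^{5}$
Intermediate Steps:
$G = 289$
$g{\left(f,c \right)} = 289$
$\left(-281971 - 40271\right) + \frac{183496}{g{\left(482,-423 \right)}} = \left(-281971 - 40271\right) + \frac{183496}{289} = -322242 + 183496 \cdot \frac{1}{289} = -322242 + \frac{183496}{289} = - \frac{92944442}{289}$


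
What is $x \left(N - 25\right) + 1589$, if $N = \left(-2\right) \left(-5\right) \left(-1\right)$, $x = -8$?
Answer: $1869$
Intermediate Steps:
$N = -10$ ($N = 10 \left(-1\right) = -10$)
$x \left(N - 25\right) + 1589 = - 8 \left(-10 - 25\right) + 1589 = \left(-8\right) \left(-35\right) + 1589 = 280 + 1589 = 1869$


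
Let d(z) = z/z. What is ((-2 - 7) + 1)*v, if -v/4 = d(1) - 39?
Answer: -1216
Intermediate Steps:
d(z) = 1
v = 152 (v = -4*(1 - 39) = -4*(-38) = 152)
((-2 - 7) + 1)*v = ((-2 - 7) + 1)*152 = (-9 + 1)*152 = -8*152 = -1216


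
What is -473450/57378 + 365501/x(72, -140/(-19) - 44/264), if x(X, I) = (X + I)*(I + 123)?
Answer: 104548932883169/3844826536983 ≈ 27.192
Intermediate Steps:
x(X, I) = (123 + I)*(I + X) (x(X, I) = (I + X)*(123 + I) = (123 + I)*(I + X))
-473450/57378 + 365501/x(72, -140/(-19) - 44/264) = -473450/57378 + 365501/((-140/(-19) - 44/264)² + 123*(-140/(-19) - 44/264) + 123*72 + (-140/(-19) - 44/264)*72) = -473450*1/57378 + 365501/((-140*(-1/19) - 44*1/264)² + 123*(-140*(-1/19) - 44*1/264) + 8856 + (-140*(-1/19) - 44*1/264)*72) = -236725/28689 + 365501/((140/19 - ⅙)² + 123*(140/19 - ⅙) + 8856 + (140/19 - ⅙)*72) = -236725/28689 + 365501/((821/114)² + 123*(821/114) + 8856 + (821/114)*72) = -236725/28689 + 365501/(674041/12996 + 33661/38 + 8856 + 9852/19) = -236725/28689 + 365501/(134017447/12996) = -236725/28689 + 365501*(12996/134017447) = -236725/28689 + 4750050996/134017447 = 104548932883169/3844826536983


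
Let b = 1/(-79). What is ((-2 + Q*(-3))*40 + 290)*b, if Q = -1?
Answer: -330/79 ≈ -4.1772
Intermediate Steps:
b = -1/79 ≈ -0.012658
((-2 + Q*(-3))*40 + 290)*b = ((-2 - 1*(-3))*40 + 290)*(-1/79) = ((-2 + 3)*40 + 290)*(-1/79) = (1*40 + 290)*(-1/79) = (40 + 290)*(-1/79) = 330*(-1/79) = -330/79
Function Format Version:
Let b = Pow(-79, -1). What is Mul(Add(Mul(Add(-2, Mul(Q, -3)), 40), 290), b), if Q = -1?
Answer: Rational(-330, 79) ≈ -4.1772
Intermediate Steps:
b = Rational(-1, 79) ≈ -0.012658
Mul(Add(Mul(Add(-2, Mul(Q, -3)), 40), 290), b) = Mul(Add(Mul(Add(-2, Mul(-1, -3)), 40), 290), Rational(-1, 79)) = Mul(Add(Mul(Add(-2, 3), 40), 290), Rational(-1, 79)) = Mul(Add(Mul(1, 40), 290), Rational(-1, 79)) = Mul(Add(40, 290), Rational(-1, 79)) = Mul(330, Rational(-1, 79)) = Rational(-330, 79)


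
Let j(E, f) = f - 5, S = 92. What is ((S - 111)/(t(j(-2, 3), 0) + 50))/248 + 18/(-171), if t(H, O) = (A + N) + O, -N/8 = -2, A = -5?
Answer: -30617/287432 ≈ -0.10652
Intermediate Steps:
N = 16 (N = -8*(-2) = 16)
j(E, f) = -5 + f
t(H, O) = 11 + O (t(H, O) = (-5 + 16) + O = 11 + O)
((S - 111)/(t(j(-2, 3), 0) + 50))/248 + 18/(-171) = ((92 - 111)/((11 + 0) + 50))/248 + 18/(-171) = -19/(11 + 50)*(1/248) + 18*(-1/171) = -19/61*(1/248) - 2/19 = -19*1/61*(1/248) - 2/19 = -19/61*1/248 - 2/19 = -19/15128 - 2/19 = -30617/287432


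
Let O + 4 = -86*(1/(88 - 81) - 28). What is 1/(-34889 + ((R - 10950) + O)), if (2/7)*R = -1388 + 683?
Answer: -14/642807 ≈ -2.1779e-5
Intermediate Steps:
R = -4935/2 (R = 7*(-1388 + 683)/2 = (7/2)*(-705) = -4935/2 ≈ -2467.5)
O = 16742/7 (O = -4 - 86*(1/(88 - 81) - 28) = -4 - 86*(1/7 - 28) = -4 - 86*(-195/7) = -4 + 16770/7 = 16742/7 ≈ 2391.7)
1/(-34889 + ((R - 10950) + O)) = 1/(-34889 + ((-4935/2 - 10950) + 16742/7)) = 1/(-34889 + (-26835/2 + 16742/7)) = 1/(-34889 - 154361/14) = 1/(-642807/14) = -14/642807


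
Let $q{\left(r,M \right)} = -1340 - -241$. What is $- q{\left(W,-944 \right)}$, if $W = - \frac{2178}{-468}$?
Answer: $1099$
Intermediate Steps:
$W = \frac{121}{26}$ ($W = \left(-2178\right) \left(- \frac{1}{468}\right) = \frac{121}{26} \approx 4.6538$)
$q{\left(r,M \right)} = -1099$ ($q{\left(r,M \right)} = -1340 + 241 = -1099$)
$- q{\left(W,-944 \right)} = \left(-1\right) \left(-1099\right) = 1099$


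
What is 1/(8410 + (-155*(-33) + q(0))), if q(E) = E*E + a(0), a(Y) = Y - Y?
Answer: 1/13525 ≈ 7.3937e-5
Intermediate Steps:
a(Y) = 0
q(E) = E² (q(E) = E*E + 0 = E² + 0 = E²)
1/(8410 + (-155*(-33) + q(0))) = 1/(8410 + (-155*(-33) + 0²)) = 1/(8410 + (5115 + 0)) = 1/(8410 + 5115) = 1/13525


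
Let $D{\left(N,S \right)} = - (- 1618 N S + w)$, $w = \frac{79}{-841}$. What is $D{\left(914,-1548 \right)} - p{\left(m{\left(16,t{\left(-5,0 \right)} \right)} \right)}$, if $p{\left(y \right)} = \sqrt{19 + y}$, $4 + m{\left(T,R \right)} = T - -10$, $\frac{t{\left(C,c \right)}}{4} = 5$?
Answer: $- \frac{1925270095457}{841} - \sqrt{41} \approx -2.2893 \cdot 10^{9}$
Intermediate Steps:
$t{\left(C,c \right)} = 20$ ($t{\left(C,c \right)} = 4 \cdot 5 = 20$)
$m{\left(T,R \right)} = 6 + T$ ($m{\left(T,R \right)} = -4 + \left(T - -10\right) = -4 + \left(T + 10\right) = -4 + \left(10 + T\right) = 6 + T$)
$w = - \frac{79}{841}$ ($w = 79 \left(- \frac{1}{841}\right) = - \frac{79}{841} \approx -0.093936$)
$D{\left(N,S \right)} = \frac{79}{841} + 1618 N S$ ($D{\left(N,S \right)} = - (- 1618 N S - \frac{79}{841}) = - (- \frac{79}{841} - 1618 N S) = \frac{79}{841} + 1618 N S$)
$D{\left(914,-1548 \right)} - p{\left(m{\left(16,t{\left(-5,0 \right)} \right)} \right)} = \left(\frac{79}{841} + 1618 \cdot 914 \left(-1548\right)\right) - \sqrt{19 + \left(6 + 16\right)} = \left(\frac{79}{841} - 2289262896\right) - \sqrt{19 + 22} = - \frac{1925270095457}{841} - \sqrt{41}$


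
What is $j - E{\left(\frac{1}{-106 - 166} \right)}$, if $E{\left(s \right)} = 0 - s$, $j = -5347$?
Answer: $- \frac{1454385}{272} \approx -5347.0$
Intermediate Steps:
$E{\left(s \right)} = - s$
$j - E{\left(\frac{1}{-106 - 166} \right)} = -5347 - - \frac{1}{-106 - 166} = -5347 - - \frac{1}{-272} = -5347 - \left(-1\right) \left(- \frac{1}{272}\right) = -5347 - \frac{1}{272} = - \frac{1454385}{272}$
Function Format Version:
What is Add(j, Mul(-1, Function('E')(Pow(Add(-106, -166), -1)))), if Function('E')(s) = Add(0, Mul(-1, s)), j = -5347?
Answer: Rational(-1454385, 272) ≈ -5347.0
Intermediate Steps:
Function('E')(s) = Mul(-1, s)
Add(j, Mul(-1, Function('E')(Pow(Add(-106, -166), -1)))) = Add(-5347, Mul(-1, Mul(-1, Pow(Add(-106, -166), -1)))) = Add(-5347, Mul(-1, Mul(-1, Pow(-272, -1)))) = Add(-5347, Mul(-1, Mul(-1, Rational(-1, 272)))) = Add(-5347, Mul(-1, Rational(1, 272))) = Add(-5347, Rational(-1, 272)) = Rational(-1454385, 272)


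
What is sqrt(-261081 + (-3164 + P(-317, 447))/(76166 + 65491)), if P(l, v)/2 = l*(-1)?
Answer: 13*I*sqrt(58601536179)/6159 ≈ 510.96*I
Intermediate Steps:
P(l, v) = -2*l (P(l, v) = 2*(l*(-1)) = 2*(-l) = -2*l)
sqrt(-261081 + (-3164 + P(-317, 447))/(76166 + 65491)) = sqrt(-261081 + (-3164 - 2*(-317))/(76166 + 65491)) = sqrt(-261081 + (-3164 + 634)/141657) = sqrt(-261081 - 2530*1/141657) = sqrt(-261081 - 110/6159) = sqrt(-1607997989/6159) = 13*I*sqrt(58601536179)/6159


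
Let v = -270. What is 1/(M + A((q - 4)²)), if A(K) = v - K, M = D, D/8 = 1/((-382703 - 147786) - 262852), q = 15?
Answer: -793341/310196339 ≈ -0.0025575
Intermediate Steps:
D = -8/793341 (D = 8/((-382703 - 147786) - 262852) = 8/(-530489 - 262852) = 8/(-793341) = 8*(-1/793341) = -8/793341 ≈ -1.0084e-5)
M = -8/793341 ≈ -1.0084e-5
A(K) = -270 - K
1/(M + A((q - 4)²)) = 1/(-8/793341 + (-270 - (15 - 4)²)) = 1/(-8/793341 + (-270 - 1*11²)) = 1/(-8/793341 + (-270 - 1*121)) = 1/(-8/793341 + (-270 - 121)) = 1/(-8/793341 - 391) = 1/(-310196339/793341) = -793341/310196339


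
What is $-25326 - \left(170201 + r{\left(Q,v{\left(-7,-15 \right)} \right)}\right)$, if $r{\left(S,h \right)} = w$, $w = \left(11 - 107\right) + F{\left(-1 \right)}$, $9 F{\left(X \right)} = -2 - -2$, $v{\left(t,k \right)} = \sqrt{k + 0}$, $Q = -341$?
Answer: $-195431$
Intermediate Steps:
$v{\left(t,k \right)} = \sqrt{k}$
$F{\left(X \right)} = 0$ ($F{\left(X \right)} = \frac{-2 - -2}{9} = \frac{-2 + 2}{9} = \frac{1}{9} \cdot 0 = 0$)
$w = -96$ ($w = \left(11 - 107\right) + 0 = -96 + 0 = -96$)
$r{\left(S,h \right)} = -96$
$-25326 - \left(170201 + r{\left(Q,v{\left(-7,-15 \right)} \right)}\right) = -25326 - 170105 = -195431$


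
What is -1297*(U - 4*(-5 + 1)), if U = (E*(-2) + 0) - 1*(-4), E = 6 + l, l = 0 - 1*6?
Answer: -25940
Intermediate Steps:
l = -6 (l = 0 - 6 = -6)
E = 0 (E = 6 - 6 = 0)
U = 4 (U = (0*(-2) + 0) - 1*(-4) = (0 + 0) + 4 = 0 + 4 = 4)
-1297*(U - 4*(-5 + 1)) = -1297*(4 - 4*(-5 + 1)) = -1297*(4 - 4*(-4)) = -1297*(4 + 16) = -1297*20 = -25940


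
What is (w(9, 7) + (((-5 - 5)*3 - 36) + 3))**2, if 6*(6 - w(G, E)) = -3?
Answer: 12769/4 ≈ 3192.3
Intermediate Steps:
w(G, E) = 13/2 (w(G, E) = 6 - 1/6*(-3) = 6 + 1/2 = 13/2)
(w(9, 7) + (((-5 - 5)*3 - 36) + 3))**2 = (13/2 + (((-5 - 5)*3 - 36) + 3))**2 = (13/2 + ((-10*3 - 36) + 3))**2 = (13/2 + ((-30 - 36) + 3))**2 = (13/2 + (-66 + 3))**2 = (13/2 - 63)**2 = (-113/2)**2 = 12769/4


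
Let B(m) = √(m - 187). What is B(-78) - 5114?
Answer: -5114 + I*√265 ≈ -5114.0 + 16.279*I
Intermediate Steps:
B(m) = √(-187 + m)
B(-78) - 5114 = √(-187 - 78) - 5114 = √(-265) - 5114 = I*√265 - 5114 = -5114 + I*√265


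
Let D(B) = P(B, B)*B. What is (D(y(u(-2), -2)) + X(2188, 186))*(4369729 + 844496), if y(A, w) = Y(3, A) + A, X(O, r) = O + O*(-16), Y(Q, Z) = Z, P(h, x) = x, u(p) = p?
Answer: -171047436900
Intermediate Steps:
X(O, r) = -15*O (X(O, r) = O - 16*O = -15*O)
y(A, w) = 2*A (y(A, w) = A + A = 2*A)
D(B) = B**2 (D(B) = B*B = B**2)
(D(y(u(-2), -2)) + X(2188, 186))*(4369729 + 844496) = ((2*(-2))**2 - 15*2188)*(4369729 + 844496) = ((-4)**2 - 32820)*5214225 = (16 - 32820)*5214225 = -32804*5214225 = -171047436900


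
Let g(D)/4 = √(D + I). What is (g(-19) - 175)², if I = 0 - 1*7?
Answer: 30209 - 1400*I*√26 ≈ 30209.0 - 7138.6*I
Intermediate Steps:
I = -7 (I = 0 - 7 = -7)
g(D) = 4*√(-7 + D) (g(D) = 4*√(D - 7) = 4*√(-7 + D))
(g(-19) - 175)² = (4*√(-7 - 19) - 175)² = (4*√(-26) - 175)² = (4*(I*√26) - 175)² = (4*I*√26 - 175)² = (-175 + 4*I*√26)²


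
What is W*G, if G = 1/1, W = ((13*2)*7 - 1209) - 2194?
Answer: -3221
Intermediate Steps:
W = -3221 (W = (26*7 - 1209) - 2194 = (182 - 1209) - 2194 = -1027 - 2194 = -3221)
G = 1 (G = 1*1 = 1)
W*G = -3221*1 = -3221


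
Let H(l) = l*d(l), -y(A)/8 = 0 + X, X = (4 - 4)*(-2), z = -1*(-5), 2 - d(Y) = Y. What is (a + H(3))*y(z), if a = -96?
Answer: 0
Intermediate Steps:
d(Y) = 2 - Y
z = 5
X = 0 (X = 0*(-2) = 0)
y(A) = 0 (y(A) = -8*(0 + 0) = -8*0 = 0)
H(l) = l*(2 - l)
(a + H(3))*y(z) = (-96 + 3*(2 - 1*3))*0 = (-96 + 3*(2 - 3))*0 = (-96 + 3*(-1))*0 = (-96 - 3)*0 = -99*0 = 0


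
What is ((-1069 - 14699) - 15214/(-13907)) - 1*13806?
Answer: -411270404/13907 ≈ -29573.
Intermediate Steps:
((-1069 - 14699) - 15214/(-13907)) - 1*13806 = (-15768 - 15214*(-1/13907)) - 13806 = (-15768 + 15214/13907) - 13806 = -219270362/13907 - 13806 = -411270404/13907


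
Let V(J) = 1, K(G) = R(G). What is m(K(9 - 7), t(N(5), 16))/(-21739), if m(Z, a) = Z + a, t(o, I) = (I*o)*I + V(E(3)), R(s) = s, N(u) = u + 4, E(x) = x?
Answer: -2307/21739 ≈ -0.10612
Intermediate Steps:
N(u) = 4 + u
K(G) = G
t(o, I) = 1 + o*I**2 (t(o, I) = (I*o)*I + 1 = o*I**2 + 1 = 1 + o*I**2)
m(K(9 - 7), t(N(5), 16))/(-21739) = ((9 - 7) + (1 + (4 + 5)*16**2))/(-21739) = (2 + (1 + 9*256))*(-1/21739) = (2 + (1 + 2304))*(-1/21739) = (2 + 2305)*(-1/21739) = 2307*(-1/21739) = -2307/21739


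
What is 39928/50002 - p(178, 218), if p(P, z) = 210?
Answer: -227402/1087 ≈ -209.20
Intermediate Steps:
39928/50002 - p(178, 218) = 39928/50002 - 1*210 = 39928*(1/50002) - 210 = 868/1087 - 210 = -227402/1087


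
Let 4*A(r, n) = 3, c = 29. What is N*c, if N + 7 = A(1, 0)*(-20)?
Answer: -638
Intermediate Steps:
A(r, n) = 3/4 (A(r, n) = (1/4)*3 = 3/4)
N = -22 (N = -7 + (3/4)*(-20) = -7 - 15 = -22)
N*c = -22*29 = -638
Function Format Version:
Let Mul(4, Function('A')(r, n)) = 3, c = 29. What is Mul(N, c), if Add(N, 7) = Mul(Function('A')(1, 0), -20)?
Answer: -638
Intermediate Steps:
Function('A')(r, n) = Rational(3, 4) (Function('A')(r, n) = Mul(Rational(1, 4), 3) = Rational(3, 4))
N = -22 (N = Add(-7, Mul(Rational(3, 4), -20)) = Add(-7, -15) = -22)
Mul(N, c) = Mul(-22, 29) = -638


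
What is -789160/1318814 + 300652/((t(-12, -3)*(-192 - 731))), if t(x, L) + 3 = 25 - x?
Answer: -105317371462/10346755237 ≈ -10.179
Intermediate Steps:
t(x, L) = 22 - x (t(x, L) = -3 + (25 - x) = 22 - x)
-789160/1318814 + 300652/((t(-12, -3)*(-192 - 731))) = -789160/1318814 + 300652/(((22 - 1*(-12))*(-192 - 731))) = -789160*1/1318814 + 300652/(((22 + 12)*(-923))) = -394580/659407 + 300652/((34*(-923))) = -394580/659407 + 300652/(-31382) = -394580/659407 + 300652*(-1/31382) = -394580/659407 - 150326/15691 = -105317371462/10346755237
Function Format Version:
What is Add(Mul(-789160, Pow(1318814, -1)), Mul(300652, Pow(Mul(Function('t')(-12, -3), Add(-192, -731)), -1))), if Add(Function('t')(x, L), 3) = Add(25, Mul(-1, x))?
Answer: Rational(-105317371462, 10346755237) ≈ -10.179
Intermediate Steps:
Function('t')(x, L) = Add(22, Mul(-1, x)) (Function('t')(x, L) = Add(-3, Add(25, Mul(-1, x))) = Add(22, Mul(-1, x)))
Add(Mul(-789160, Pow(1318814, -1)), Mul(300652, Pow(Mul(Function('t')(-12, -3), Add(-192, -731)), -1))) = Add(Mul(-789160, Pow(1318814, -1)), Mul(300652, Pow(Mul(Add(22, Mul(-1, -12)), Add(-192, -731)), -1))) = Add(Mul(-789160, Rational(1, 1318814)), Mul(300652, Pow(Mul(Add(22, 12), -923), -1))) = Add(Rational(-394580, 659407), Mul(300652, Pow(Mul(34, -923), -1))) = Add(Rational(-394580, 659407), Mul(300652, Pow(-31382, -1))) = Add(Rational(-394580, 659407), Mul(300652, Rational(-1, 31382))) = Add(Rational(-394580, 659407), Rational(-150326, 15691)) = Rational(-105317371462, 10346755237)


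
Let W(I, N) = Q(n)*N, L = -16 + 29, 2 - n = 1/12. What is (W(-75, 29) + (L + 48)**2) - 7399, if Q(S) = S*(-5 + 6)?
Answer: -43469/12 ≈ -3622.4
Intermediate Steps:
n = 23/12 (n = 2 - 1/12 = 23/12 ≈ 1.9167)
Q(S) = S (Q(S) = S*1 = S)
L = 13
W(I, N) = 23*N/12
(W(-75, 29) + (L + 48)**2) - 7399 = ((23/12)*29 + (13 + 48)**2) - 7399 = (667/12 + 61**2) - 7399 = (667/12 + 3721) - 7399 = 45319/12 - 7399 = -43469/12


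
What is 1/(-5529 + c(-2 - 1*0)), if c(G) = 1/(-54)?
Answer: -54/298567 ≈ -0.00018086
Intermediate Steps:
c(G) = -1/54
1/(-5529 + c(-2 - 1*0)) = 1/(-5529 - 1/54) = 1/(-298567/54) = -54/298567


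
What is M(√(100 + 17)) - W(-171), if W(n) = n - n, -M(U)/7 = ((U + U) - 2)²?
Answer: -3304 + 168*√13 ≈ -2698.3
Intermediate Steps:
M(U) = -7*(-2 + 2*U)² (M(U) = -7*((U + U) - 2)² = -7*(2*U - 2)² = -7*(-2 + 2*U)²)
W(n) = 0
M(√(100 + 17)) - W(-171) = -28*(-1 + √(100 + 17))² - 1*0 = -28*(-1 + √117)² + 0 = -28*(-1 + 3*√13)² + 0 = -28*(-1 + 3*√13)²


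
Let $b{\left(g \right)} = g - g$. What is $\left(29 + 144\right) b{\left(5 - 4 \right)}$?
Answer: $0$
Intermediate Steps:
$b{\left(g \right)} = 0$
$\left(29 + 144\right) b{\left(5 - 4 \right)} = \left(29 + 144\right) 0 = 173 \cdot 0 = 0$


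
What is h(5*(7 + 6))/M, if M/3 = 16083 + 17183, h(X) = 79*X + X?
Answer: 2600/49899 ≈ 0.052105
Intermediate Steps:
h(X) = 80*X
M = 99798 (M = 3*(16083 + 17183) = 3*33266 = 99798)
h(5*(7 + 6))/M = (80*(5*(7 + 6)))/99798 = (80*(5*13))*(1/99798) = (80*65)*(1/99798) = 5200*(1/99798) = 2600/49899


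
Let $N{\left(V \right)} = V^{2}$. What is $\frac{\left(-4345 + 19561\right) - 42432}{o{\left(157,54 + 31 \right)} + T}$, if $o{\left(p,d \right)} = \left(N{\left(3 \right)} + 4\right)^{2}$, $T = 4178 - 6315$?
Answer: $\frac{567}{41} \approx 13.829$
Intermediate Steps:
$T = -2137$ ($T = 4178 - 6315 = -2137$)
$o{\left(p,d \right)} = 169$ ($o{\left(p,d \right)} = \left(3^{2} + 4\right)^{2} = \left(9 + 4\right)^{2} = 13^{2} = 169$)
$\frac{\left(-4345 + 19561\right) - 42432}{o{\left(157,54 + 31 \right)} + T} = \frac{\left(-4345 + 19561\right) - 42432}{169 - 2137} = \frac{15216 - 42432}{-1968} = \left(-27216\right) \left(- \frac{1}{1968}\right) = \frac{567}{41}$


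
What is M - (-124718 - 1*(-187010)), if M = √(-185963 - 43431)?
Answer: -62292 + I*√229394 ≈ -62292.0 + 478.95*I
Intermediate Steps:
M = I*√229394 (M = √(-229394) = I*√229394 ≈ 478.95*I)
M - (-124718 - 1*(-187010)) = I*√229394 - (-124718 - 1*(-187010)) = I*√229394 - (-124718 + 187010) = I*√229394 - 1*62292 = I*√229394 - 62292 = -62292 + I*√229394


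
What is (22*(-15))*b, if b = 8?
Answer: -2640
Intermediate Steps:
(22*(-15))*b = (22*(-15))*8 = -330*8 = -2640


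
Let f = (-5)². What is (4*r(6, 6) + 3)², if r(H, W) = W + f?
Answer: 16129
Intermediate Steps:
f = 25
r(H, W) = 25 + W (r(H, W) = W + 25 = 25 + W)
(4*r(6, 6) + 3)² = (4*(25 + 6) + 3)² = (4*31 + 3)² = (124 + 3)² = 127² = 16129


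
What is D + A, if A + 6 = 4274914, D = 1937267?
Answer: 6212175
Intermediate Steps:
A = 4274908 (A = -6 + 4274914 = 4274908)
D + A = 1937267 + 4274908 = 6212175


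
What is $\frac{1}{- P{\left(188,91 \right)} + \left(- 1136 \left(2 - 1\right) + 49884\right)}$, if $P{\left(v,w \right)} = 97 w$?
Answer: $\frac{1}{39921} \approx 2.5049 \cdot 10^{-5}$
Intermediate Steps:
$\frac{1}{- P{\left(188,91 \right)} + \left(- 1136 \left(2 - 1\right) + 49884\right)} = \frac{1}{- 97 \cdot 91 + \left(- 1136 \left(2 - 1\right) + 49884\right)} = \frac{1}{\left(-1\right) 8827 + \left(- 1136 \left(2 - 1\right) + 49884\right)} = \frac{1}{-8827 + \left(\left(-1136\right) 1 + 49884\right)} = \frac{1}{-8827 + \left(-1136 + 49884\right)} = \frac{1}{-8827 + 48748} = \frac{1}{39921}$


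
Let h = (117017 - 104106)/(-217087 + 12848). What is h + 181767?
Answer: 37123897402/204239 ≈ 1.8177e+5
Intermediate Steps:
h = -12911/204239 (h = 12911/(-204239) = 12911*(-1/204239) = -12911/204239 ≈ -0.063215)
h + 181767 = -12911/204239 + 181767 = 37123897402/204239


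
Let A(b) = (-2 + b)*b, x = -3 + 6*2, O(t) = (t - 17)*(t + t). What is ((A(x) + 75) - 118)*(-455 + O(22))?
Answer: -4700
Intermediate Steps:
O(t) = 2*t*(-17 + t) (O(t) = (-17 + t)*(2*t) = 2*t*(-17 + t))
x = 9 (x = -3 + 12 = 9)
A(b) = b*(-2 + b)
((A(x) + 75) - 118)*(-455 + O(22)) = ((9*(-2 + 9) + 75) - 118)*(-455 + 2*22*(-17 + 22)) = ((9*7 + 75) - 118)*(-455 + 2*22*5) = ((63 + 75) - 118)*(-455 + 220) = (138 - 118)*(-235) = 20*(-235) = -4700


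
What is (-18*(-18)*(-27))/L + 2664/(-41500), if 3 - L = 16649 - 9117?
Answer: 85746186/78113375 ≈ 1.0977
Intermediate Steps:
L = -7529 (L = 3 - (16649 - 9117) = 3 - 1*7532 = 3 - 7532 = -7529)
(-18*(-18)*(-27))/L + 2664/(-41500) = (-18*(-18)*(-27))/(-7529) + 2664/(-41500) = (324*(-27))*(-1/7529) + 2664*(-1/41500) = -8748*(-1/7529) - 666/10375 = 8748/7529 - 666/10375 = 85746186/78113375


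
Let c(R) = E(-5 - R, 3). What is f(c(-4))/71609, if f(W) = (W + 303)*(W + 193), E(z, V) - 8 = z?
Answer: 62000/71609 ≈ 0.86581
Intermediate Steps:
E(z, V) = 8 + z
c(R) = 3 - R (c(R) = 8 + (-5 - R) = 3 - R)
f(W) = (193 + W)*(303 + W) (f(W) = (303 + W)*(193 + W) = (193 + W)*(303 + W))
f(c(-4))/71609 = (58479 + (3 - 1*(-4))² + 496*(3 - 1*(-4)))/71609 = (58479 + (3 + 4)² + 496*(3 + 4))*(1/71609) = (58479 + 7² + 496*7)*(1/71609) = (58479 + 49 + 3472)*(1/71609) = 62000*(1/71609) = 62000/71609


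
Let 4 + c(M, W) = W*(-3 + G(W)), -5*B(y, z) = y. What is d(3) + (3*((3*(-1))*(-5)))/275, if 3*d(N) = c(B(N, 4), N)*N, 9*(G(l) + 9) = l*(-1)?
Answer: -2246/55 ≈ -40.836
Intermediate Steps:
G(l) = -9 - l/9 (G(l) = -9 + (l*(-1))/9 = -9 + (-l)/9 = -9 - l/9)
B(y, z) = -y/5
c(M, W) = -4 + W*(-12 - W/9) (c(M, W) = -4 + W*(-3 + (-9 - W/9)) = -4 + W*(-12 - W/9))
d(N) = N*(-4 - 12*N - N**2/9)/3 (d(N) = ((-4 - 12*N - N**2/9)*N)/3 = (N*(-4 - 12*N - N**2/9))/3 = N*(-4 - 12*N - N**2/9)/3)
d(3) + (3*((3*(-1))*(-5)))/275 = (1/27)*3*(-36 - 1*3**2 - 108*3) + (3*((3*(-1))*(-5)))/275 = (1/27)*3*(-36 - 1*9 - 324) + (3*(-3*(-5)))*(1/275) = (1/27)*3*(-36 - 9 - 324) + (3*15)*(1/275) = (1/27)*3*(-369) + 45*(1/275) = -41 + 9/55 = -2246/55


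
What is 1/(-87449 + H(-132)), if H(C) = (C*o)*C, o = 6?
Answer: 1/17095 ≈ 5.8497e-5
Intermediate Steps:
H(C) = 6*C**2 (H(C) = (C*6)*C = (6*C)*C = 6*C**2)
1/(-87449 + H(-132)) = 1/(-87449 + 6*(-132)**2) = 1/(-87449 + 6*17424) = 1/(-87449 + 104544) = 1/17095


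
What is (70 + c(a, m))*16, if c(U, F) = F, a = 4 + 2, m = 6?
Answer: 1216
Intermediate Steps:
a = 6
(70 + c(a, m))*16 = (70 + 6)*16 = 76*16 = 1216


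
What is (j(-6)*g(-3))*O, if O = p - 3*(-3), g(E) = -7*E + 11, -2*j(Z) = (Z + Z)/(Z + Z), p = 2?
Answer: -176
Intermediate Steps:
j(Z) = -½ (j(Z) = -(Z + Z)/(2*(Z + Z)) = -2*Z/(2*(2*Z)) = -2*Z*1/(2*Z)/2 = -½*1 = -½)
g(E) = 11 - 7*E
O = 11 (O = 2 - 3*(-3) = 2 + 9 = 11)
(j(-6)*g(-3))*O = -(11 - 7*(-3))/2*11 = -(11 + 21)/2*11 = -½*32*11 = -16*11 = -176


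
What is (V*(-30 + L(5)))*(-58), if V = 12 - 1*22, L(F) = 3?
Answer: -15660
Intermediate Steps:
V = -10 (V = 12 - 22 = -10)
(V*(-30 + L(5)))*(-58) = -10*(-30 + 3)*(-58) = -10*(-27)*(-58) = 270*(-58) = -15660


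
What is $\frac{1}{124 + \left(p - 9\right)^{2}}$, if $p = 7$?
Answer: $\frac{1}{128} \approx 0.0078125$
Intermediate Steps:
$\frac{1}{124 + \left(p - 9\right)^{2}} = \frac{1}{124 + \left(7 - 9\right)^{2}} = \frac{1}{124 + \left(-2\right)^{2}} = \frac{1}{124 + 4} = \frac{1}{128}$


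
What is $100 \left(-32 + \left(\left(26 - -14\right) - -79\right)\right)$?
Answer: $8700$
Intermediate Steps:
$100 \left(-32 + \left(\left(26 - -14\right) - -79\right)\right) = 100 \left(-32 + \left(\left(26 + 14\right) + 79\right)\right) = 100 \left(-32 + \left(40 + 79\right)\right) = 100 \left(-32 + 119\right) = 100 \cdot 87 = 8700$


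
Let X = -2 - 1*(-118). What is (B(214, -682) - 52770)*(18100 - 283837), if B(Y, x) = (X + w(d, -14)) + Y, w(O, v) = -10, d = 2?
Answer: 13937905650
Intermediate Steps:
X = 116 (X = -2 + 118 = 116)
B(Y, x) = 106 + Y (B(Y, x) = (116 - 10) + Y = 106 + Y)
(B(214, -682) - 52770)*(18100 - 283837) = ((106 + 214) - 52770)*(18100 - 283837) = (320 - 52770)*(-265737) = -52450*(-265737) = 13937905650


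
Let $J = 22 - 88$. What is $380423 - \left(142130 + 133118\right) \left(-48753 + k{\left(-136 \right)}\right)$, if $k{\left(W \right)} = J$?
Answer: $13437712535$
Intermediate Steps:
$J = -66$
$k{\left(W \right)} = -66$
$380423 - \left(142130 + 133118\right) \left(-48753 + k{\left(-136 \right)}\right) = 380423 - \left(142130 + 133118\right) \left(-48753 - 66\right) = 380423 - 275248 \left(-48819\right) = 380423 - -13437332112 = 380423 + 13437332112 = 13437712535$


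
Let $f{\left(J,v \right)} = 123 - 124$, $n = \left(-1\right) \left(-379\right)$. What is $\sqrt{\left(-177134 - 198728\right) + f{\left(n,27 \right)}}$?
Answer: $i \sqrt{375863} \approx 613.08 i$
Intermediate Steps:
$n = 379$
$f{\left(J,v \right)} = -1$
$\sqrt{\left(-177134 - 198728\right) + f{\left(n,27 \right)}} = \sqrt{\left(-177134 - 198728\right) - 1} = \sqrt{-375862 - 1} = \sqrt{-375863} = i \sqrt{375863}$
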